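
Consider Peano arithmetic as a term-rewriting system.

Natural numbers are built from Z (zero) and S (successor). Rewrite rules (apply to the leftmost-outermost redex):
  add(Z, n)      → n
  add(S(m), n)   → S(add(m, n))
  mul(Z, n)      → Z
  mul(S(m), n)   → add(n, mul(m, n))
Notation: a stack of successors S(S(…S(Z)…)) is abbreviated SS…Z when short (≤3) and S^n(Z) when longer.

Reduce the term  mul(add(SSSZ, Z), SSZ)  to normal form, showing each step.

  start: mul(add(SSSZ, Z), SSZ)
  step 1: mul(S(add(SSZ, Z)), SSZ)
  step 2: add(SSZ, mul(add(SSZ, Z), SSZ))
  step 3: S(add(SZ, mul(add(SSZ, Z), SSZ)))
  step 4: S(S(add(Z, mul(add(SSZ, Z), SSZ))))
  step 5: S(S(mul(add(SSZ, Z), SSZ)))
  step 6: S(S(mul(S(add(SZ, Z)), SSZ)))
  step 7: S(S(add(SSZ, mul(add(SZ, Z), SSZ))))
  step 8: S(S(S(add(SZ, mul(add(SZ, Z), SSZ)))))
  step 9: S(S(S(S(add(Z, mul(add(SZ, Z), SSZ))))))
  step 10: S(S(S(S(mul(add(SZ, Z), SSZ)))))
  step 11: S(S(S(S(mul(S(add(Z, Z)), SSZ)))))
  step 12: S(S(S(S(add(SSZ, mul(add(Z, Z), SSZ))))))
  step 13: S(S(S(S(S(add(SZ, mul(add(Z, Z), SSZ)))))))
  step 14: S(S(S(S(S(S(add(Z, mul(add(Z, Z), SSZ))))))))
  step 15: S(S(S(S(S(S(mul(add(Z, Z), SSZ)))))))
  step 16: S(S(S(S(S(S(mul(Z, SSZ)))))))
  step 17: S^6(Z)

Answer: normal form = S^6(Z)  (in 17 steps)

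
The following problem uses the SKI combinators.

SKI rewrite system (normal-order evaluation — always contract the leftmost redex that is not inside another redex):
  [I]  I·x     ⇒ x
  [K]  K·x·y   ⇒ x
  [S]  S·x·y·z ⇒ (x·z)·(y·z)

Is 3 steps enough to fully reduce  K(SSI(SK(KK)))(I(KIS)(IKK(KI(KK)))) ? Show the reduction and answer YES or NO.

Answer: YES — reaches normal form S(SK(KK))(SK(KK)) in 3 ≤ 3 steps

Working:
  start: K(SSI(SK(KK)))(I(KIS)(IKK(KI(KK))))
  [1] SSI(SK(KK))
  [2] S(SK(KK))(I(SK(KK)))
  [3] S(SK(KK))(SK(KK))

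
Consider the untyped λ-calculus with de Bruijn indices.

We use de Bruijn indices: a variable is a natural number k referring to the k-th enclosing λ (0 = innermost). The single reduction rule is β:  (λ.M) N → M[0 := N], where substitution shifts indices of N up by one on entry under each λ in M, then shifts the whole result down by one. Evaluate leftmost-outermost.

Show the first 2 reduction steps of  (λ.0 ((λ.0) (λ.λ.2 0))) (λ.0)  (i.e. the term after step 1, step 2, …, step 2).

Answer: after 2 steps: (λ.0) (λ.λ.(λ.0) 0)

Working:
  start: (λ.0 ((λ.0) (λ.λ.2 0))) (λ.0)
  →1  (λ.0) ((λ.0) (λ.λ.(λ.0) 0))
  →2  (λ.0) (λ.λ.(λ.0) 0)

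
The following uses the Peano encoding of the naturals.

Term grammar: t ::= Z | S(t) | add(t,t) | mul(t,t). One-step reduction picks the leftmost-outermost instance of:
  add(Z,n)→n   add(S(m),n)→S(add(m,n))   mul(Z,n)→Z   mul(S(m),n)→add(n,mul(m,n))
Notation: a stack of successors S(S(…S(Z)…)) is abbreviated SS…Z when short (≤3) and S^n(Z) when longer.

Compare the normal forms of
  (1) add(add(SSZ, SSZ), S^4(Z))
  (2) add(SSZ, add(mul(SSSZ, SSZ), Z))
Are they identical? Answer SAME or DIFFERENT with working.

Answer: SAME — A ⇓ S^8(Z), B ⇓ S^8(Z)

Derivation:
Term A:
  start: add(add(SSZ, SSZ), S^4(Z))
  →1  add(S(add(SZ, SSZ)), S^4(Z))
  →2  S(add(add(SZ, SSZ), S^4(Z)))
  →3  S(add(S(add(Z, SSZ)), S^4(Z)))
  →4  S(S(add(add(Z, SSZ), S^4(Z))))
  →5  S(S(add(SSZ, S^4(Z))))
  →6  S(S(S(add(SZ, S^4(Z)))))
  →7  S(S(S(S(add(Z, S^4(Z))))))
  →8  S^8(Z)

Term B:
  start: add(SSZ, add(mul(SSSZ, SSZ), Z))
  →1  S(add(SZ, add(mul(SSSZ, SSZ), Z)))
  →2  S(S(add(Z, add(mul(SSSZ, SSZ), Z))))
  →3  S(S(add(mul(SSSZ, SSZ), Z)))
  →4  S(S(add(add(SSZ, mul(SSZ, SSZ)), Z)))
  →5  S(S(add(S(add(SZ, mul(SSZ, SSZ))), Z)))
  →6  S(S(S(add(add(SZ, mul(SSZ, SSZ)), Z))))
  →7  S(S(S(add(S(add(Z, mul(SSZ, SSZ))), Z))))
  →8  S(S(S(S(add(add(Z, mul(SSZ, SSZ)), Z)))))
  →9  S(S(S(S(add(mul(SSZ, SSZ), Z)))))
  →10  S(S(S(S(add(add(SSZ, mul(SZ, SSZ)), Z)))))
  →11  S(S(S(S(add(S(add(SZ, mul(SZ, SSZ))), Z)))))
  →12  S(S(S(S(S(add(add(SZ, mul(SZ, SSZ)), Z))))))
  →13  S(S(S(S(S(add(S(add(Z, mul(SZ, SSZ))), Z))))))
  →14  S(S(S(S(S(S(add(add(Z, mul(SZ, SSZ)), Z)))))))
  →15  S(S(S(S(S(S(add(mul(SZ, SSZ), Z)))))))
  →16  S(S(S(S(S(S(add(add(SSZ, mul(Z, SSZ)), Z)))))))
  →17  S(S(S(S(S(S(add(S(add(SZ, mul(Z, SSZ))), Z)))))))
  →18  S(S(S(S(S(S(S(add(add(SZ, mul(Z, SSZ)), Z))))))))
  →19  S(S(S(S(S(S(S(add(S(add(Z, mul(Z, SSZ))), Z))))))))
  →20  S(S(S(S(S(S(S(S(add(add(Z, mul(Z, SSZ)), Z)))))))))
  →21  S(S(S(S(S(S(S(S(add(mul(Z, SSZ), Z)))))))))
  →22  S(S(S(S(S(S(S(S(add(Z, Z)))))))))
  →23  S^8(Z)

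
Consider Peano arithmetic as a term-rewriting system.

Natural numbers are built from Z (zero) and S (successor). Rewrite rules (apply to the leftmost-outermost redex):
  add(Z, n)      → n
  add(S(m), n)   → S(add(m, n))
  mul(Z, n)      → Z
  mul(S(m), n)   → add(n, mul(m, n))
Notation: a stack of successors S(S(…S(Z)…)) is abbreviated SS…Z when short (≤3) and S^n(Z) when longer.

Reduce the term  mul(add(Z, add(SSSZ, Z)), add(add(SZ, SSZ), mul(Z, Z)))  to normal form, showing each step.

Answer: normal form = S^9(Z)  (in 42 steps)

Derivation:
  start: mul(add(Z, add(SSSZ, Z)), add(add(SZ, SSZ), mul(Z, Z)))
  →1  mul(add(SSSZ, Z), add(add(SZ, SSZ), mul(Z, Z)))
  →2  mul(S(add(SSZ, Z)), add(add(SZ, SSZ), mul(Z, Z)))
  →3  add(add(add(SZ, SSZ), mul(Z, Z)), mul(add(SSZ, Z), add(add(SZ, SSZ), mul(Z, Z))))
  →4  add(add(S(add(Z, SSZ)), mul(Z, Z)), mul(add(SSZ, Z), add(add(SZ, SSZ), mul(Z, Z))))
  →5  add(S(add(add(Z, SSZ), mul(Z, Z))), mul(add(SSZ, Z), add(add(SZ, SSZ), mul(Z, Z))))
  →6  S(add(add(add(Z, SSZ), mul(Z, Z)), mul(add(SSZ, Z), add(add(SZ, SSZ), mul(Z, Z)))))
  →7  S(add(add(SSZ, mul(Z, Z)), mul(add(SSZ, Z), add(add(SZ, SSZ), mul(Z, Z)))))
  →8  S(add(S(add(SZ, mul(Z, Z))), mul(add(SSZ, Z), add(add(SZ, SSZ), mul(Z, Z)))))
  →9  S(S(add(add(SZ, mul(Z, Z)), mul(add(SSZ, Z), add(add(SZ, SSZ), mul(Z, Z))))))
  →10  S(S(add(S(add(Z, mul(Z, Z))), mul(add(SSZ, Z), add(add(SZ, SSZ), mul(Z, Z))))))
  →11  S(S(S(add(add(Z, mul(Z, Z)), mul(add(SSZ, Z), add(add(SZ, SSZ), mul(Z, Z)))))))
  →12  S(S(S(add(mul(Z, Z), mul(add(SSZ, Z), add(add(SZ, SSZ), mul(Z, Z)))))))
  →13  S(S(S(add(Z, mul(add(SSZ, Z), add(add(SZ, SSZ), mul(Z, Z)))))))
  →14  S(S(S(mul(add(SSZ, Z), add(add(SZ, SSZ), mul(Z, Z))))))
  →15  S(S(S(mul(S(add(SZ, Z)), add(add(SZ, SSZ), mul(Z, Z))))))
  →16  S(S(S(add(add(add(SZ, SSZ), mul(Z, Z)), mul(add(SZ, Z), add(add(SZ, SSZ), mul(Z, Z)))))))
  →17  S(S(S(add(add(S(add(Z, SSZ)), mul(Z, Z)), mul(add(SZ, Z), add(add(SZ, SSZ), mul(Z, Z)))))))
  →18  S(S(S(add(S(add(add(Z, SSZ), mul(Z, Z))), mul(add(SZ, Z), add(add(SZ, SSZ), mul(Z, Z)))))))
  →19  S(S(S(S(add(add(add(Z, SSZ), mul(Z, Z)), mul(add(SZ, Z), add(add(SZ, SSZ), mul(Z, Z))))))))
  →20  S(S(S(S(add(add(SSZ, mul(Z, Z)), mul(add(SZ, Z), add(add(SZ, SSZ), mul(Z, Z))))))))
  →21  S(S(S(S(add(S(add(SZ, mul(Z, Z))), mul(add(SZ, Z), add(add(SZ, SSZ), mul(Z, Z))))))))
  →22  S(S(S(S(S(add(add(SZ, mul(Z, Z)), mul(add(SZ, Z), add(add(SZ, SSZ), mul(Z, Z)))))))))
  →23  S(S(S(S(S(add(S(add(Z, mul(Z, Z))), mul(add(SZ, Z), add(add(SZ, SSZ), mul(Z, Z)))))))))
  →24  S(S(S(S(S(S(add(add(Z, mul(Z, Z)), mul(add(SZ, Z), add(add(SZ, SSZ), mul(Z, Z))))))))))
  →25  S(S(S(S(S(S(add(mul(Z, Z), mul(add(SZ, Z), add(add(SZ, SSZ), mul(Z, Z))))))))))
  →26  S(S(S(S(S(S(add(Z, mul(add(SZ, Z), add(add(SZ, SSZ), mul(Z, Z))))))))))
  →27  S(S(S(S(S(S(mul(add(SZ, Z), add(add(SZ, SSZ), mul(Z, Z)))))))))
  →28  S(S(S(S(S(S(mul(S(add(Z, Z)), add(add(SZ, SSZ), mul(Z, Z)))))))))
  →29  S(S(S(S(S(S(add(add(add(SZ, SSZ), mul(Z, Z)), mul(add(Z, Z), add(add(SZ, SSZ), mul(Z, Z))))))))))
  →30  S(S(S(S(S(S(add(add(S(add(Z, SSZ)), mul(Z, Z)), mul(add(Z, Z), add(add(SZ, SSZ), mul(Z, Z))))))))))
  →31  S(S(S(S(S(S(add(S(add(add(Z, SSZ), mul(Z, Z))), mul(add(Z, Z), add(add(SZ, SSZ), mul(Z, Z))))))))))
  →32  S(S(S(S(S(S(S(add(add(add(Z, SSZ), mul(Z, Z)), mul(add(Z, Z), add(add(SZ, SSZ), mul(Z, Z)))))))))))
  →33  S(S(S(S(S(S(S(add(add(SSZ, mul(Z, Z)), mul(add(Z, Z), add(add(SZ, SSZ), mul(Z, Z)))))))))))
  →34  S(S(S(S(S(S(S(add(S(add(SZ, mul(Z, Z))), mul(add(Z, Z), add(add(SZ, SSZ), mul(Z, Z)))))))))))
  →35  S(S(S(S(S(S(S(S(add(add(SZ, mul(Z, Z)), mul(add(Z, Z), add(add(SZ, SSZ), mul(Z, Z))))))))))))
  →36  S(S(S(S(S(S(S(S(add(S(add(Z, mul(Z, Z))), mul(add(Z, Z), add(add(SZ, SSZ), mul(Z, Z))))))))))))
  →37  S(S(S(S(S(S(S(S(S(add(add(Z, mul(Z, Z)), mul(add(Z, Z), add(add(SZ, SSZ), mul(Z, Z)))))))))))))
  →38  S(S(S(S(S(S(S(S(S(add(mul(Z, Z), mul(add(Z, Z), add(add(SZ, SSZ), mul(Z, Z)))))))))))))
  →39  S(S(S(S(S(S(S(S(S(add(Z, mul(add(Z, Z), add(add(SZ, SSZ), mul(Z, Z)))))))))))))
  →40  S(S(S(S(S(S(S(S(S(mul(add(Z, Z), add(add(SZ, SSZ), mul(Z, Z))))))))))))
  →41  S(S(S(S(S(S(S(S(S(mul(Z, add(add(SZ, SSZ), mul(Z, Z))))))))))))
  →42  S^9(Z)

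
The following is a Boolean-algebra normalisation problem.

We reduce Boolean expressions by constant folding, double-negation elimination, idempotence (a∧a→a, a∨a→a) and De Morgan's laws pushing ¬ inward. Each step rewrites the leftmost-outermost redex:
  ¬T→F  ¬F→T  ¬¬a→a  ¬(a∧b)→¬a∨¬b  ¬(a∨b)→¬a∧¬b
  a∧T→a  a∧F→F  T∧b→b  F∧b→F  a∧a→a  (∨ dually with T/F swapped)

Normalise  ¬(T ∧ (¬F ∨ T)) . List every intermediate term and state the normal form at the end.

  start: ¬(T ∧ (¬F ∨ T))
  [1] ¬T ∨ ¬(¬F ∨ T)
  [2] F ∨ ¬(¬F ∨ T)
  [3] ¬(¬F ∨ T)
  [4] ¬¬F ∧ ¬T
  [5] F ∧ ¬T
  [6] F

Answer: normal form = F  (in 6 steps)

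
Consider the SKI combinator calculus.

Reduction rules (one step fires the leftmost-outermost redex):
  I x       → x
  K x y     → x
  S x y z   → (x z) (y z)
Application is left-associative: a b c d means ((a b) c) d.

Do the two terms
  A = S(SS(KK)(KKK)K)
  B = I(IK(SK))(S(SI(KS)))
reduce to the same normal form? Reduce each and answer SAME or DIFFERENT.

Term A:
  start: S(SS(KK)(KKK)K)
  step 1: S(S(KKK)(KK(KKK))K)
  step 2: S(KKKK(KK(KKK)K))
  step 3: S(KK(KK(KKK)K))
  step 4: SK

Term B:
  start: I(IK(SK))(S(SI(KS)))
  step 1: IK(SK)(S(SI(KS)))
  step 2: K(SK)(S(SI(KS)))
  step 3: SK

Answer: SAME — A ⇓ SK, B ⇓ SK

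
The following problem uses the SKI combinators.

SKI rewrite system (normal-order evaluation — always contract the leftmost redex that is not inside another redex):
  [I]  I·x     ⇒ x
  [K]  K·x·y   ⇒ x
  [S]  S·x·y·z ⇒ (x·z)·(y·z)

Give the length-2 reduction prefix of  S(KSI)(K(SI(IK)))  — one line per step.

Answer: after 2 steps: SS(K(SIK))

Reduction:
  start: S(KSI)(K(SI(IK)))
  step 1: SS(K(SI(IK)))
  step 2: SS(K(SIK))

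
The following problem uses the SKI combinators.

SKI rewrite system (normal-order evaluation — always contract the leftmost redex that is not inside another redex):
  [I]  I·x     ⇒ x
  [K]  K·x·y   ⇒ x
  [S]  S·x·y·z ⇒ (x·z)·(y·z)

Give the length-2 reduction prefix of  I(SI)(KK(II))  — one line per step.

Answer: after 2 steps: SIK

Reduction:
  start: I(SI)(KK(II))
  [1] SI(KK(II))
  [2] SIK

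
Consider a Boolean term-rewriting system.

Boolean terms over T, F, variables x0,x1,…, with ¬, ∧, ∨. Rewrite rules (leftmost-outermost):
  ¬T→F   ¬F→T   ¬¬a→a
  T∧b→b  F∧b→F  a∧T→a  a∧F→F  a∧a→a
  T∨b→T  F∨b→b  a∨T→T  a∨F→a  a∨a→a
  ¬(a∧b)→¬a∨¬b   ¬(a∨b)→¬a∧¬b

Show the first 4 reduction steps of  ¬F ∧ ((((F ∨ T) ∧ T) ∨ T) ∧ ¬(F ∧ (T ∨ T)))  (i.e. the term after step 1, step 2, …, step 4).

Answer: after 4 steps: ¬(F ∧ (T ∨ T))

Derivation:
  start: ¬F ∧ ((((F ∨ T) ∧ T) ∨ T) ∧ ¬(F ∧ (T ∨ T)))
  →1  T ∧ ((((F ∨ T) ∧ T) ∨ T) ∧ ¬(F ∧ (T ∨ T)))
  →2  (((F ∨ T) ∧ T) ∨ T) ∧ ¬(F ∧ (T ∨ T))
  →3  T ∧ ¬(F ∧ (T ∨ T))
  →4  ¬(F ∧ (T ∨ T))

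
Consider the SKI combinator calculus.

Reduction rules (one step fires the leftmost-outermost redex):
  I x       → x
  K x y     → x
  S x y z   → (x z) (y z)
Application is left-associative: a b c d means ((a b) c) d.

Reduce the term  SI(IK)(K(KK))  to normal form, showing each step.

Answer: normal form = KK  (in 3 steps)

Reduction:
  start: SI(IK)(K(KK))
  [1] I(K(KK))(IK(K(KK)))
  [2] K(KK)(IK(K(KK)))
  [3] KK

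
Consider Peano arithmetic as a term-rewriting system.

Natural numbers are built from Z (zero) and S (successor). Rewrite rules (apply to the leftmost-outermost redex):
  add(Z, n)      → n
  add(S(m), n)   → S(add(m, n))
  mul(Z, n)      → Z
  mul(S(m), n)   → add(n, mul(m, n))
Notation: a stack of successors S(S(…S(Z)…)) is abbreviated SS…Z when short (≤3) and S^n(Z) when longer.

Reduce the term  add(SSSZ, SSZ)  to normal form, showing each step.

Answer: normal form = S^5(Z)  (in 4 steps)

Working:
  start: add(SSSZ, SSZ)
  [1] S(add(SSZ, SSZ))
  [2] S(S(add(SZ, SSZ)))
  [3] S(S(S(add(Z, SSZ))))
  [4] S^5(Z)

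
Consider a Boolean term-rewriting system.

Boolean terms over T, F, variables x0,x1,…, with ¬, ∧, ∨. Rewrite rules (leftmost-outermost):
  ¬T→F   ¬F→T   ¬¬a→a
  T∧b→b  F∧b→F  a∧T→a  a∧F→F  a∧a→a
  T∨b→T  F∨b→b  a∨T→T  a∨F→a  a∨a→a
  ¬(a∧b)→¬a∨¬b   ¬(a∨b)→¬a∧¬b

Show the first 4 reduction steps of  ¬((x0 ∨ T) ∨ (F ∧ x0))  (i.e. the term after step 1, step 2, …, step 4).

  start: ¬((x0 ∨ T) ∨ (F ∧ x0))
  step 1: ¬(x0 ∨ T) ∧ ¬(F ∧ x0)
  step 2: (¬x0 ∧ ¬T) ∧ ¬(F ∧ x0)
  step 3: (¬x0 ∧ F) ∧ ¬(F ∧ x0)
  step 4: F ∧ ¬(F ∧ x0)

Answer: after 4 steps: F ∧ ¬(F ∧ x0)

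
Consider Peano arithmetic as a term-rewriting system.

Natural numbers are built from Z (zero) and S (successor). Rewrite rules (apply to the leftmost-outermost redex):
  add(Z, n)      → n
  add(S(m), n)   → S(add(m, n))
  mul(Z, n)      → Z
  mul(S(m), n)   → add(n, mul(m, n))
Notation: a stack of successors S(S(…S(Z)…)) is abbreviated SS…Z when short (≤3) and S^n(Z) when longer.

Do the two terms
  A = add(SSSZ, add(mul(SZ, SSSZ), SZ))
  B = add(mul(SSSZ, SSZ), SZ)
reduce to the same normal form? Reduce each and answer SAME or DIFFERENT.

Answer: SAME — A ⇓ S^7(Z), B ⇓ S^7(Z)

Reduction:
Term A:
  start: add(SSSZ, add(mul(SZ, SSSZ), SZ))
  [1] S(add(SSZ, add(mul(SZ, SSSZ), SZ)))
  [2] S(S(add(SZ, add(mul(SZ, SSSZ), SZ))))
  [3] S(S(S(add(Z, add(mul(SZ, SSSZ), SZ)))))
  [4] S(S(S(add(mul(SZ, SSSZ), SZ))))
  [5] S(S(S(add(add(SSSZ, mul(Z, SSSZ)), SZ))))
  [6] S(S(S(add(S(add(SSZ, mul(Z, SSSZ))), SZ))))
  [7] S(S(S(S(add(add(SSZ, mul(Z, SSSZ)), SZ)))))
  [8] S(S(S(S(add(S(add(SZ, mul(Z, SSSZ))), SZ)))))
  [9] S(S(S(S(S(add(add(SZ, mul(Z, SSSZ)), SZ))))))
  [10] S(S(S(S(S(add(S(add(Z, mul(Z, SSSZ))), SZ))))))
  [11] S(S(S(S(S(S(add(add(Z, mul(Z, SSSZ)), SZ)))))))
  [12] S(S(S(S(S(S(add(mul(Z, SSSZ), SZ)))))))
  [13] S(S(S(S(S(S(add(Z, SZ)))))))
  [14] S^7(Z)

Term B:
  start: add(mul(SSSZ, SSZ), SZ)
  [1] add(add(SSZ, mul(SSZ, SSZ)), SZ)
  [2] add(S(add(SZ, mul(SSZ, SSZ))), SZ)
  [3] S(add(add(SZ, mul(SSZ, SSZ)), SZ))
  [4] S(add(S(add(Z, mul(SSZ, SSZ))), SZ))
  [5] S(S(add(add(Z, mul(SSZ, SSZ)), SZ)))
  [6] S(S(add(mul(SSZ, SSZ), SZ)))
  [7] S(S(add(add(SSZ, mul(SZ, SSZ)), SZ)))
  [8] S(S(add(S(add(SZ, mul(SZ, SSZ))), SZ)))
  [9] S(S(S(add(add(SZ, mul(SZ, SSZ)), SZ))))
  [10] S(S(S(add(S(add(Z, mul(SZ, SSZ))), SZ))))
  [11] S(S(S(S(add(add(Z, mul(SZ, SSZ)), SZ)))))
  [12] S(S(S(S(add(mul(SZ, SSZ), SZ)))))
  [13] S(S(S(S(add(add(SSZ, mul(Z, SSZ)), SZ)))))
  [14] S(S(S(S(add(S(add(SZ, mul(Z, SSZ))), SZ)))))
  [15] S(S(S(S(S(add(add(SZ, mul(Z, SSZ)), SZ))))))
  [16] S(S(S(S(S(add(S(add(Z, mul(Z, SSZ))), SZ))))))
  [17] S(S(S(S(S(S(add(add(Z, mul(Z, SSZ)), SZ)))))))
  [18] S(S(S(S(S(S(add(mul(Z, SSZ), SZ)))))))
  [19] S(S(S(S(S(S(add(Z, SZ)))))))
  [20] S^7(Z)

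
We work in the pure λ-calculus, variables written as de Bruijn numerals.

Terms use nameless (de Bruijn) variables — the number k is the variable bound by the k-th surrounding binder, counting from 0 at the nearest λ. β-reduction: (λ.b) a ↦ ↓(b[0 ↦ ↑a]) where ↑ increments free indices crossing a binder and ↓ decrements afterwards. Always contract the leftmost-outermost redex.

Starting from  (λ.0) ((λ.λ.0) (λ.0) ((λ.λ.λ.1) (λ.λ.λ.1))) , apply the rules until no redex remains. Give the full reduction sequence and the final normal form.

  start: (λ.0) ((λ.λ.0) (λ.0) ((λ.λ.λ.1) (λ.λ.λ.1)))
  →1  (λ.λ.0) (λ.0) ((λ.λ.λ.1) (λ.λ.λ.1))
  →2  (λ.0) ((λ.λ.λ.1) (λ.λ.λ.1))
  →3  (λ.λ.λ.1) (λ.λ.λ.1)
  →4  λ.λ.1

Answer: normal form = λ.λ.1  (in 4 steps)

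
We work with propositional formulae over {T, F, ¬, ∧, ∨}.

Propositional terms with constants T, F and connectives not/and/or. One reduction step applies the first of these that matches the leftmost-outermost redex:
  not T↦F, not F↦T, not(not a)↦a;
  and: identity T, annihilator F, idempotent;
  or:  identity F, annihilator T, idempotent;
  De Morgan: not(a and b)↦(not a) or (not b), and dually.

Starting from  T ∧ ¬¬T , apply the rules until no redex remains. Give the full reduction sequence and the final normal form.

  start: T ∧ ¬¬T
  [1] ¬¬T
  [2] T

Answer: normal form = T  (in 2 steps)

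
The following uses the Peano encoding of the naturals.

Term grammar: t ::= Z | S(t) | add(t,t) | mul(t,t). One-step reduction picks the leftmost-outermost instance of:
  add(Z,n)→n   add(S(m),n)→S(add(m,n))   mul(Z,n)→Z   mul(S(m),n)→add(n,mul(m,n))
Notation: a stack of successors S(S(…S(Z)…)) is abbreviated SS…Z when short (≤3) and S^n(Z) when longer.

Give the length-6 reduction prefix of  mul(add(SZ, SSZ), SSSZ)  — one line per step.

  start: mul(add(SZ, SSZ), SSSZ)
  →1  mul(S(add(Z, SSZ)), SSSZ)
  →2  add(SSSZ, mul(add(Z, SSZ), SSSZ))
  →3  S(add(SSZ, mul(add(Z, SSZ), SSSZ)))
  →4  S(S(add(SZ, mul(add(Z, SSZ), SSSZ))))
  →5  S(S(S(add(Z, mul(add(Z, SSZ), SSSZ)))))
  →6  S(S(S(mul(add(Z, SSZ), SSSZ))))

Answer: after 6 steps: S(S(S(mul(add(Z, SSZ), SSSZ))))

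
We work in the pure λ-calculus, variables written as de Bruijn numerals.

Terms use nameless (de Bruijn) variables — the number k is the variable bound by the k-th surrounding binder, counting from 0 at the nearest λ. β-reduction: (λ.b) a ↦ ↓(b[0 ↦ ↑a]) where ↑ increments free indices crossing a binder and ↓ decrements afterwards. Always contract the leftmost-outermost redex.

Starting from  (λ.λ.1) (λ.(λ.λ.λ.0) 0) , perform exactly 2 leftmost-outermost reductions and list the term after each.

Answer: after 2 steps: λ.λ.λ.λ.0

Working:
  start: (λ.λ.1) (λ.(λ.λ.λ.0) 0)
  step 1: λ.λ.(λ.λ.λ.0) 0
  step 2: λ.λ.λ.λ.0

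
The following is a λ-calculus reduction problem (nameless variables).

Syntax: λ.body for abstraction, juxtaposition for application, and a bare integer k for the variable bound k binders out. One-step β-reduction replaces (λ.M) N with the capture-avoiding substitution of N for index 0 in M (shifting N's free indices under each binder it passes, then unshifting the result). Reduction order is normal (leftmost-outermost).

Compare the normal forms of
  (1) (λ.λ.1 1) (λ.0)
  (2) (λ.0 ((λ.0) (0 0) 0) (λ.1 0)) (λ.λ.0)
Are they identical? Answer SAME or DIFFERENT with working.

Term A:
  start: (λ.λ.1 1) (λ.0)
  step 1: λ.(λ.0) (λ.0)
  step 2: λ.λ.0

Term B:
  start: (λ.0 ((λ.0) (0 0) 0) (λ.1 0)) (λ.λ.0)
  step 1: (λ.λ.0) ((λ.0) ((λ.λ.0) (λ.λ.0)) (λ.λ.0)) (λ.(λ.λ.0) 0)
  step 2: (λ.0) (λ.(λ.λ.0) 0)
  step 3: λ.(λ.λ.0) 0
  step 4: λ.λ.0

Answer: SAME — A ⇓ λ.λ.0, B ⇓ λ.λ.0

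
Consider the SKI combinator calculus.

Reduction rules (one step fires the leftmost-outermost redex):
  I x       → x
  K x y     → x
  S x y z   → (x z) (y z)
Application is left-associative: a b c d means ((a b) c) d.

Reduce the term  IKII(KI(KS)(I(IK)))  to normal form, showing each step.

  start: IKII(KI(KS)(I(IK)))
  [1] KII(KI(KS)(I(IK)))
  [2] I(KI(KS)(I(IK)))
  [3] KI(KS)(I(IK))
  [4] I(I(IK))
  [5] I(IK)
  [6] IK
  [7] K

Answer: normal form = K  (in 7 steps)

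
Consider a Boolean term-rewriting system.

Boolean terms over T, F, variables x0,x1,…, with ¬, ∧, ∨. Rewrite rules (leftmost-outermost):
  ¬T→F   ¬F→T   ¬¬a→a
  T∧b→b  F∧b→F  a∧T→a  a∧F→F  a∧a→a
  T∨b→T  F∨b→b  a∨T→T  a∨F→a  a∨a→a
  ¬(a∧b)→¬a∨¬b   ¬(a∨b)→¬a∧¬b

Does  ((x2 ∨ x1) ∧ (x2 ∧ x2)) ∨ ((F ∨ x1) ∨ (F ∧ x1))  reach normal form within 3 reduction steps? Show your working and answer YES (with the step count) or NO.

Answer: NO — after 3 steps the term is ((x2 ∨ x1) ∧ x2) ∨ (x1 ∨ F), not yet normal

Working:
  start: ((x2 ∨ x1) ∧ (x2 ∧ x2)) ∨ ((F ∨ x1) ∨ (F ∧ x1))
  [1] ((x2 ∨ x1) ∧ x2) ∨ ((F ∨ x1) ∨ (F ∧ x1))
  [2] ((x2 ∨ x1) ∧ x2) ∨ (x1 ∨ (F ∧ x1))
  [3] ((x2 ∨ x1) ∧ x2) ∨ (x1 ∨ F)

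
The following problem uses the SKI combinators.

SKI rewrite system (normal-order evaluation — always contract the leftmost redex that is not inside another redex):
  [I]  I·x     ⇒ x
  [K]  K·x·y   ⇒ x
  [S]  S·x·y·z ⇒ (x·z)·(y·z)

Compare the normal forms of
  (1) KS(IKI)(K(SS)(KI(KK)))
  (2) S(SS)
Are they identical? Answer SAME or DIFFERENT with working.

Term A:
  start: KS(IKI)(K(SS)(KI(KK)))
  [1] S(K(SS)(KI(KK)))
  [2] S(SS)

Term B:
  start: S(SS)

Answer: SAME — A ⇓ S(SS), B ⇓ S(SS)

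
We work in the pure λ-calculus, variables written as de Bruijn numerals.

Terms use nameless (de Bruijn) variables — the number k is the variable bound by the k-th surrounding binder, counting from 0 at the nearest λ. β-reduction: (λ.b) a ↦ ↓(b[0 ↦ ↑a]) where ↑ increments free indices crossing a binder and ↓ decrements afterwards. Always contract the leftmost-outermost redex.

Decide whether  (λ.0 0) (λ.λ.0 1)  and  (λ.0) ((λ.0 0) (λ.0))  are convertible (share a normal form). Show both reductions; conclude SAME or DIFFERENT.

Term A:
  start: (λ.0 0) (λ.λ.0 1)
  [1] (λ.λ.0 1) (λ.λ.0 1)
  [2] λ.0 (λ.λ.0 1)

Term B:
  start: (λ.0) ((λ.0 0) (λ.0))
  [1] (λ.0 0) (λ.0)
  [2] (λ.0) (λ.0)
  [3] λ.0

Answer: DIFFERENT — A ⇓ λ.0 (λ.λ.0 1), B ⇓ λ.0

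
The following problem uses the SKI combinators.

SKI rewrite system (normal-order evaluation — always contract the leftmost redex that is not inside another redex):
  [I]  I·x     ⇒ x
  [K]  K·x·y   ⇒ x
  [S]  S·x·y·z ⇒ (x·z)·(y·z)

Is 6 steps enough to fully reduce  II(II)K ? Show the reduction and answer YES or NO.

  start: II(II)K
  step 1: I(II)K
  step 2: IIK
  step 3: IK
  step 4: K

Answer: YES — reaches normal form K in 4 ≤ 6 steps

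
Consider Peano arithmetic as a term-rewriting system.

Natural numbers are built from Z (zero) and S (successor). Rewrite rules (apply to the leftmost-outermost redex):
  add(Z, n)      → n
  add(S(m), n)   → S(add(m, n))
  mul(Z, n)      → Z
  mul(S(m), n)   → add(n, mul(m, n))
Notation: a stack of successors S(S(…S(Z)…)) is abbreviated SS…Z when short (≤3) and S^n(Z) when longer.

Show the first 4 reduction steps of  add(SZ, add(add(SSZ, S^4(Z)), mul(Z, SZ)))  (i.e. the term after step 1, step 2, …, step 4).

  start: add(SZ, add(add(SSZ, S^4(Z)), mul(Z, SZ)))
  step 1: S(add(Z, add(add(SSZ, S^4(Z)), mul(Z, SZ))))
  step 2: S(add(add(SSZ, S^4(Z)), mul(Z, SZ)))
  step 3: S(add(S(add(SZ, S^4(Z))), mul(Z, SZ)))
  step 4: S(S(add(add(SZ, S^4(Z)), mul(Z, SZ))))

Answer: after 4 steps: S(S(add(add(SZ, S^4(Z)), mul(Z, SZ))))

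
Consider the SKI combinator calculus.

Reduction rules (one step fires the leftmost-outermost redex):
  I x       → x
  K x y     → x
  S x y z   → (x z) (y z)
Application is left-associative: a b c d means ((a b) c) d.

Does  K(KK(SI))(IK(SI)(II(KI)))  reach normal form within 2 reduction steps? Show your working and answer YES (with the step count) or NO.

  start: K(KK(SI))(IK(SI)(II(KI)))
  [1] KK(SI)
  [2] K

Answer: YES — reaches normal form K in 2 ≤ 2 steps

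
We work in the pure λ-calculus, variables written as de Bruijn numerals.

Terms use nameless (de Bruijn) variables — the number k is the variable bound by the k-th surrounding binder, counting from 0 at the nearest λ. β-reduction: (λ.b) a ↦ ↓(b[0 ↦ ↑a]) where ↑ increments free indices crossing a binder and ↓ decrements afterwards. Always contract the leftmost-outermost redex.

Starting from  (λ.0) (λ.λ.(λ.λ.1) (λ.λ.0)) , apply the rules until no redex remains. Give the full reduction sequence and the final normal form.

Answer: normal form = λ.λ.λ.λ.λ.0  (in 2 steps)

Working:
  start: (λ.0) (λ.λ.(λ.λ.1) (λ.λ.0))
  step 1: λ.λ.(λ.λ.1) (λ.λ.0)
  step 2: λ.λ.λ.λ.λ.0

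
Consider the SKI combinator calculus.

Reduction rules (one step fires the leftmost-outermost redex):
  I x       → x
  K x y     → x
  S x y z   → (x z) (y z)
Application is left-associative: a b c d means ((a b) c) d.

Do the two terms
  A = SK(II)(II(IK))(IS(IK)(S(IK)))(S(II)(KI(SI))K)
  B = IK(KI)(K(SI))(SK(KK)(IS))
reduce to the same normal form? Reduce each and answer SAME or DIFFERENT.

Answer: DIFFERENT — A ⇓ SK(SK), B ⇓ I

Derivation:
Term A:
  start: SK(II)(II(IK))(IS(IK)(S(IK)))(S(II)(KI(SI))K)
  step 1: K(II(IK))(II(II(IK)))(IS(IK)(S(IK)))(S(II)(KI(SI))K)
  step 2: II(IK)(IS(IK)(S(IK)))(S(II)(KI(SI))K)
  step 3: I(IK)(IS(IK)(S(IK)))(S(II)(KI(SI))K)
  step 4: IK(IS(IK)(S(IK)))(S(II)(KI(SI))K)
  step 5: K(IS(IK)(S(IK)))(S(II)(KI(SI))K)
  step 6: IS(IK)(S(IK))
  step 7: S(IK)(S(IK))
  step 8: SK(S(IK))
  step 9: SK(SK)

Term B:
  start: IK(KI)(K(SI))(SK(KK)(IS))
  step 1: K(KI)(K(SI))(SK(KK)(IS))
  step 2: KI(SK(KK)(IS))
  step 3: I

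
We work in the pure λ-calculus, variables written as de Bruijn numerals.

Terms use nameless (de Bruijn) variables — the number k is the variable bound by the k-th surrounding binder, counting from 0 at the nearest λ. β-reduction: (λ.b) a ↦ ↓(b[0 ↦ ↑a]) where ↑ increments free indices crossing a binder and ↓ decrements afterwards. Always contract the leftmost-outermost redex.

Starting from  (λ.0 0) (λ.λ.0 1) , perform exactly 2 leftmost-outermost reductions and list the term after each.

  start: (λ.0 0) (λ.λ.0 1)
  step 1: (λ.λ.0 1) (λ.λ.0 1)
  step 2: λ.0 (λ.λ.0 1)

Answer: after 2 steps: λ.0 (λ.λ.0 1)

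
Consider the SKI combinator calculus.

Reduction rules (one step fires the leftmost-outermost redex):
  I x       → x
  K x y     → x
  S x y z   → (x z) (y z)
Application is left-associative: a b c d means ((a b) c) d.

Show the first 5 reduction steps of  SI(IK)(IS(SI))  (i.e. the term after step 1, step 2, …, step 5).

  start: SI(IK)(IS(SI))
  step 1: I(IS(SI))(IK(IS(SI)))
  step 2: IS(SI)(IK(IS(SI)))
  step 3: S(SI)(IK(IS(SI)))
  step 4: S(SI)(K(IS(SI)))
  step 5: S(SI)(K(S(SI)))

Answer: after 5 steps: S(SI)(K(S(SI)))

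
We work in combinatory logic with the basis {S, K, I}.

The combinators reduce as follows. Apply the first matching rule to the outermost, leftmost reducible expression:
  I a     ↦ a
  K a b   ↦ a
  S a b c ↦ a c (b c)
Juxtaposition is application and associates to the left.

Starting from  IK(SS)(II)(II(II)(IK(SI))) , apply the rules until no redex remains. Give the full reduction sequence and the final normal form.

  start: IK(SS)(II)(II(II)(IK(SI)))
  step 1: K(SS)(II)(II(II)(IK(SI)))
  step 2: SS(II(II)(IK(SI)))
  step 3: SS(I(II)(IK(SI)))
  step 4: SS(II(IK(SI)))
  step 5: SS(I(IK(SI)))
  step 6: SS(IK(SI))
  step 7: SS(K(SI))

Answer: normal form = SS(K(SI))  (in 7 steps)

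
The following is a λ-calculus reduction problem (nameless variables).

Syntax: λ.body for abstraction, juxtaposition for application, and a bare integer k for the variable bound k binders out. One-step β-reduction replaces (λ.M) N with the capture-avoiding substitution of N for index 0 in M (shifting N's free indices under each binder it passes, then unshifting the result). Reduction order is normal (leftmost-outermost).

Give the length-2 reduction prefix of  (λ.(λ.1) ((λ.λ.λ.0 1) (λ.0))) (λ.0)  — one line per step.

  start: (λ.(λ.1) ((λ.λ.λ.0 1) (λ.0))) (λ.0)
  step 1: (λ.λ.0) ((λ.λ.λ.0 1) (λ.0))
  step 2: λ.0

Answer: after 2 steps: λ.0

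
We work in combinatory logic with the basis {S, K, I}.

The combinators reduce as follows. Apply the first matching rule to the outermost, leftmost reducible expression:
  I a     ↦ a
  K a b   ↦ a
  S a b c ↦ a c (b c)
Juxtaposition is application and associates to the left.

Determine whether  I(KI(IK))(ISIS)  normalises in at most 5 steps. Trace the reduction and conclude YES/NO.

Answer: YES — reaches normal form SIS in 4 ≤ 5 steps

Derivation:
  start: I(KI(IK))(ISIS)
  [1] KI(IK)(ISIS)
  [2] I(ISIS)
  [3] ISIS
  [4] SIS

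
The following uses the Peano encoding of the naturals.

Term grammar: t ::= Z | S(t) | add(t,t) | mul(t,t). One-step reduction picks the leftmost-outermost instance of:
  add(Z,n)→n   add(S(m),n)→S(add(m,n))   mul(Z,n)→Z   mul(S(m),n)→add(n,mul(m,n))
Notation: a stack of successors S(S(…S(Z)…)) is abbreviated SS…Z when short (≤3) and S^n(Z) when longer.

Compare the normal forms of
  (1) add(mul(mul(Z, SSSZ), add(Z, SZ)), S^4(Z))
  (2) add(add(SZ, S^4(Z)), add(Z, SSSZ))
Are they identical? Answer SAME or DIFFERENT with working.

Answer: DIFFERENT — A ⇓ S^4(Z), B ⇓ S^8(Z)

Derivation:
Term A:
  start: add(mul(mul(Z, SSSZ), add(Z, SZ)), S^4(Z))
  [1] add(mul(Z, add(Z, SZ)), S^4(Z))
  [2] add(Z, S^4(Z))
  [3] S^4(Z)

Term B:
  start: add(add(SZ, S^4(Z)), add(Z, SSSZ))
  [1] add(S(add(Z, S^4(Z))), add(Z, SSSZ))
  [2] S(add(add(Z, S^4(Z)), add(Z, SSSZ)))
  [3] S(add(S^4(Z), add(Z, SSSZ)))
  [4] S(S(add(SSSZ, add(Z, SSSZ))))
  [5] S(S(S(add(SSZ, add(Z, SSSZ)))))
  [6] S(S(S(S(add(SZ, add(Z, SSSZ))))))
  [7] S(S(S(S(S(add(Z, add(Z, SSSZ)))))))
  [8] S(S(S(S(S(add(Z, SSSZ))))))
  [9] S^8(Z)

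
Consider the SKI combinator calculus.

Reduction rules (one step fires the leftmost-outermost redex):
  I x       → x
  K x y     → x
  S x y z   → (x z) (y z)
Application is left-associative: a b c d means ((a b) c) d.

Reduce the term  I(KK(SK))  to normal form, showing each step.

  start: I(KK(SK))
  [1] KK(SK)
  [2] K

Answer: normal form = K  (in 2 steps)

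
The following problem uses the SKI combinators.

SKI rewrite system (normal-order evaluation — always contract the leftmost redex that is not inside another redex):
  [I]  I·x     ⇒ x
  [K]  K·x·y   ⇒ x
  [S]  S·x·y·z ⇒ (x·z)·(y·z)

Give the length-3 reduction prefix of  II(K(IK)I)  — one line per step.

Answer: after 3 steps: IK

Derivation:
  start: II(K(IK)I)
  →1  I(K(IK)I)
  →2  K(IK)I
  →3  IK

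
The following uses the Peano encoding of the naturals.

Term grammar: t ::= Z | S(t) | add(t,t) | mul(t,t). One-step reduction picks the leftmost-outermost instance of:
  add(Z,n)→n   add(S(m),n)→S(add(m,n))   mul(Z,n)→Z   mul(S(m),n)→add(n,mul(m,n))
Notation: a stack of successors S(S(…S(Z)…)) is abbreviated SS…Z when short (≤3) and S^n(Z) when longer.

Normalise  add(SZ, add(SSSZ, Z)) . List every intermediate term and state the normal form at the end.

  start: add(SZ, add(SSSZ, Z))
  [1] S(add(Z, add(SSSZ, Z)))
  [2] S(add(SSSZ, Z))
  [3] S(S(add(SSZ, Z)))
  [4] S(S(S(add(SZ, Z))))
  [5] S(S(S(S(add(Z, Z)))))
  [6] S^4(Z)

Answer: normal form = S^4(Z)  (in 6 steps)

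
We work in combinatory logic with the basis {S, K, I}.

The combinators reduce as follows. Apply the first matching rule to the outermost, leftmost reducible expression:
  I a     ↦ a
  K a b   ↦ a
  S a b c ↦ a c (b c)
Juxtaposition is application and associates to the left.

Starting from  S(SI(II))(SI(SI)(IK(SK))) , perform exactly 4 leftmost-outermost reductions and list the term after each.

Answer: after 4 steps: S(SII)(K(SK)(SI(IK(SK))))

Reduction:
  start: S(SI(II))(SI(SI)(IK(SK)))
  step 1: S(SII)(SI(SI)(IK(SK)))
  step 2: S(SII)(I(IK(SK))(SI(IK(SK))))
  step 3: S(SII)(IK(SK)(SI(IK(SK))))
  step 4: S(SII)(K(SK)(SI(IK(SK))))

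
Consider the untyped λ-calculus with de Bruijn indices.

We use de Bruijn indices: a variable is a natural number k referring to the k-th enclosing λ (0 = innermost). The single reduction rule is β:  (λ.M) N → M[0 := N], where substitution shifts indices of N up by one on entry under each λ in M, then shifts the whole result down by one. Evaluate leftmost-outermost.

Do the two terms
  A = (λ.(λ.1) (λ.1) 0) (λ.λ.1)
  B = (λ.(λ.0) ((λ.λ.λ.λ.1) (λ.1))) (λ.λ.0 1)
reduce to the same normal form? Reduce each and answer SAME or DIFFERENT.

Answer: SAME — A ⇓ λ.λ.λ.1, B ⇓ λ.λ.λ.1

Working:
Term A:
  start: (λ.(λ.1) (λ.1) 0) (λ.λ.1)
  →1  (λ.λ.λ.1) (λ.λ.λ.1) (λ.λ.1)
  →2  (λ.λ.1) (λ.λ.1)
  →3  λ.λ.λ.1

Term B:
  start: (λ.(λ.0) ((λ.λ.λ.λ.1) (λ.1))) (λ.λ.0 1)
  →1  (λ.0) ((λ.λ.λ.λ.1) (λ.λ.λ.0 1))
  →2  (λ.λ.λ.λ.1) (λ.λ.λ.0 1)
  →3  λ.λ.λ.1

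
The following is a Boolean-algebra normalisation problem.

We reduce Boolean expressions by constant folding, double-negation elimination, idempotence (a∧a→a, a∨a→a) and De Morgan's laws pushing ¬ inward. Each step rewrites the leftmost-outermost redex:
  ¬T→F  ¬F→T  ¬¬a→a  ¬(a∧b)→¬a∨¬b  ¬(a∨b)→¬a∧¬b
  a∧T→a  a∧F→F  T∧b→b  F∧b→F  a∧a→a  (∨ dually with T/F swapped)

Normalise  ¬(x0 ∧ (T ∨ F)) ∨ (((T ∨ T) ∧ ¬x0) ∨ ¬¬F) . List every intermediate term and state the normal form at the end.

  start: ¬(x0 ∧ (T ∨ F)) ∨ (((T ∨ T) ∧ ¬x0) ∨ ¬¬F)
  step 1: (¬x0 ∨ ¬(T ∨ F)) ∨ (((T ∨ T) ∧ ¬x0) ∨ ¬¬F)
  step 2: (¬x0 ∨ (¬T ∧ ¬F)) ∨ (((T ∨ T) ∧ ¬x0) ∨ ¬¬F)
  step 3: (¬x0 ∨ (F ∧ ¬F)) ∨ (((T ∨ T) ∧ ¬x0) ∨ ¬¬F)
  step 4: (¬x0 ∨ F) ∨ (((T ∨ T) ∧ ¬x0) ∨ ¬¬F)
  step 5: ¬x0 ∨ (((T ∨ T) ∧ ¬x0) ∨ ¬¬F)
  step 6: ¬x0 ∨ ((T ∧ ¬x0) ∨ ¬¬F)
  step 7: ¬x0 ∨ (¬x0 ∨ ¬¬F)
  step 8: ¬x0 ∨ (¬x0 ∨ F)
  step 9: ¬x0 ∨ ¬x0
  step 10: ¬x0

Answer: normal form = ¬x0  (in 10 steps)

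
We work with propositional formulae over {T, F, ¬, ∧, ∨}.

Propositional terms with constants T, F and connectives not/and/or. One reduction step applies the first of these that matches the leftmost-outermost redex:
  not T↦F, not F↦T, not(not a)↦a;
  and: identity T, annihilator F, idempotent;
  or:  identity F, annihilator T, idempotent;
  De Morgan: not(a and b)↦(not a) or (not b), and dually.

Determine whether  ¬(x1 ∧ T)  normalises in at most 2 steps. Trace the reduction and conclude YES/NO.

  start: ¬(x1 ∧ T)
  →1  ¬x1 ∨ ¬T
  →2  ¬x1 ∨ F

Answer: NO — after 2 steps the term is ¬x1 ∨ F, not yet normal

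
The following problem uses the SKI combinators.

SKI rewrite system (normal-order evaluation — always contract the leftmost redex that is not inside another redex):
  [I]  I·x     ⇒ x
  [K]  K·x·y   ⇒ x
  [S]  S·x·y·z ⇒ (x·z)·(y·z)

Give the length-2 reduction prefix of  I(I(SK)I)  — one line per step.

  start: I(I(SK)I)
  step 1: I(SK)I
  step 2: SKI

Answer: after 2 steps: SKI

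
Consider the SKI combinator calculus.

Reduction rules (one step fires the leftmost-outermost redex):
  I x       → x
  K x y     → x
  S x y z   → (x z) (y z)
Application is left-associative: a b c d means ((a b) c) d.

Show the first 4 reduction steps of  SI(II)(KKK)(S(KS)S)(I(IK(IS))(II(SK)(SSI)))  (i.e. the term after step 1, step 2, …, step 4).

  start: SI(II)(KKK)(S(KS)S)(I(IK(IS))(II(SK)(SSI)))
  step 1: I(KKK)(II(KKK))(S(KS)S)(I(IK(IS))(II(SK)(SSI)))
  step 2: KKK(II(KKK))(S(KS)S)(I(IK(IS))(II(SK)(SSI)))
  step 3: K(II(KKK))(S(KS)S)(I(IK(IS))(II(SK)(SSI)))
  step 4: II(KKK)(I(IK(IS))(II(SK)(SSI)))

Answer: after 4 steps: II(KKK)(I(IK(IS))(II(SK)(SSI)))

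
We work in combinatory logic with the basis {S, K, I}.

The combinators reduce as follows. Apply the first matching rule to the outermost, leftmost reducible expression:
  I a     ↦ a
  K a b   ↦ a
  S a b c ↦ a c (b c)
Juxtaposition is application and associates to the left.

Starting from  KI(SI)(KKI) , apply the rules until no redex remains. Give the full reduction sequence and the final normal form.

Answer: normal form = K  (in 3 steps)

Derivation:
  start: KI(SI)(KKI)
  [1] I(KKI)
  [2] KKI
  [3] K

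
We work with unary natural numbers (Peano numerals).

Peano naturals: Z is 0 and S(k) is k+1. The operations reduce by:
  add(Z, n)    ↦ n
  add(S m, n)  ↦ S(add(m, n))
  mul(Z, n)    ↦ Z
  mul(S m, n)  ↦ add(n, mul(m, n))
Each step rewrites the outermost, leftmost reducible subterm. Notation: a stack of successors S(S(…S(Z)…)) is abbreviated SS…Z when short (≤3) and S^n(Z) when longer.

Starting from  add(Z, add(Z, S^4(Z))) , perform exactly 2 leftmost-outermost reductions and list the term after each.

  start: add(Z, add(Z, S^4(Z)))
  [1] add(Z, S^4(Z))
  [2] S^4(Z)

Answer: after 2 steps: S^4(Z)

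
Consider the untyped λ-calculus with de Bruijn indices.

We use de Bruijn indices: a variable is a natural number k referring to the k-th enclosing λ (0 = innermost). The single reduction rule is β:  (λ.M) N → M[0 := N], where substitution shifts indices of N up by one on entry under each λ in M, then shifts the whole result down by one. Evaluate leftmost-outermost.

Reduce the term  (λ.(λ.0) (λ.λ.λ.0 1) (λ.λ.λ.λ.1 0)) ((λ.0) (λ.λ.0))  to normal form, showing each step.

Answer: normal form = λ.λ.0 1  (in 3 steps)

Derivation:
  start: (λ.(λ.0) (λ.λ.λ.0 1) (λ.λ.λ.λ.1 0)) ((λ.0) (λ.λ.0))
  [1] (λ.0) (λ.λ.λ.0 1) (λ.λ.λ.λ.1 0)
  [2] (λ.λ.λ.0 1) (λ.λ.λ.λ.1 0)
  [3] λ.λ.0 1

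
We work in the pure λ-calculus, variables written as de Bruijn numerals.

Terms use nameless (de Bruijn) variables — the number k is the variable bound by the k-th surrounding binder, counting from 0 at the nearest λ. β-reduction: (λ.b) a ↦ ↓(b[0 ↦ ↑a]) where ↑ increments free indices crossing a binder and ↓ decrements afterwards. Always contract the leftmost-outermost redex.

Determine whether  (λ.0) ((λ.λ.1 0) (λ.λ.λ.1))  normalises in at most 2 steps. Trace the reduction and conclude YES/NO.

Answer: NO — after 2 steps the term is λ.(λ.λ.λ.1) 0, not yet normal

Working:
  start: (λ.0) ((λ.λ.1 0) (λ.λ.λ.1))
  step 1: (λ.λ.1 0) (λ.λ.λ.1)
  step 2: λ.(λ.λ.λ.1) 0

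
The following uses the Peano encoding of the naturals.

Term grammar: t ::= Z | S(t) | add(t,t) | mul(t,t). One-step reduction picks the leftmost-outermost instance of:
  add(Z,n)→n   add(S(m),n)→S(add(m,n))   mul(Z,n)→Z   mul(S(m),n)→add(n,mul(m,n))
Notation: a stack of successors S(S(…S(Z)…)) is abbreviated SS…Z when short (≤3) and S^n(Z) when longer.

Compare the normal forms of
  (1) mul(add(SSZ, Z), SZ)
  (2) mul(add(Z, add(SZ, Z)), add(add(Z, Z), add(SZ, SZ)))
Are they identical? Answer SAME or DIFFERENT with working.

Answer: SAME — A ⇓ SSZ, B ⇓ SSZ

Working:
Term A:
  start: mul(add(SSZ, Z), SZ)
  step 1: mul(S(add(SZ, Z)), SZ)
  step 2: add(SZ, mul(add(SZ, Z), SZ))
  step 3: S(add(Z, mul(add(SZ, Z), SZ)))
  step 4: S(mul(add(SZ, Z), SZ))
  step 5: S(mul(S(add(Z, Z)), SZ))
  step 6: S(add(SZ, mul(add(Z, Z), SZ)))
  step 7: S(S(add(Z, mul(add(Z, Z), SZ))))
  step 8: S(S(mul(add(Z, Z), SZ)))
  step 9: S(S(mul(Z, SZ)))
  step 10: SSZ

Term B:
  start: mul(add(Z, add(SZ, Z)), add(add(Z, Z), add(SZ, SZ)))
  step 1: mul(add(SZ, Z), add(add(Z, Z), add(SZ, SZ)))
  step 2: mul(S(add(Z, Z)), add(add(Z, Z), add(SZ, SZ)))
  step 3: add(add(add(Z, Z), add(SZ, SZ)), mul(add(Z, Z), add(add(Z, Z), add(SZ, SZ))))
  step 4: add(add(Z, add(SZ, SZ)), mul(add(Z, Z), add(add(Z, Z), add(SZ, SZ))))
  step 5: add(add(SZ, SZ), mul(add(Z, Z), add(add(Z, Z), add(SZ, SZ))))
  step 6: add(S(add(Z, SZ)), mul(add(Z, Z), add(add(Z, Z), add(SZ, SZ))))
  step 7: S(add(add(Z, SZ), mul(add(Z, Z), add(add(Z, Z), add(SZ, SZ)))))
  step 8: S(add(SZ, mul(add(Z, Z), add(add(Z, Z), add(SZ, SZ)))))
  step 9: S(S(add(Z, mul(add(Z, Z), add(add(Z, Z), add(SZ, SZ))))))
  step 10: S(S(mul(add(Z, Z), add(add(Z, Z), add(SZ, SZ)))))
  step 11: S(S(mul(Z, add(add(Z, Z), add(SZ, SZ)))))
  step 12: SSZ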